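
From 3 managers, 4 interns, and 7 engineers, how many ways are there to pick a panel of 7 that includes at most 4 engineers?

Split by how many engineers are chosen (0 through 4).
Sum: C(7,0)·C(7,7) + C(7,1)·C(7,6) + C(7,2)·C(7,5) + C(7,3)·C(7,4) + C(7,4)·C(7,3) = 1 + 49 + 441 + 1225 + 1225 = 2941.

2941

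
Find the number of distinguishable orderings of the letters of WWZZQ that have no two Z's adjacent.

18

Total arrangements of WWZZQ: 5!/(2!·2!) = 30.
If the two Z's are adjacent, glue them into one block, leaving 4 items to arrange: (4)!/(2!) = 12 ways.
Hence 30 − 12 = 18.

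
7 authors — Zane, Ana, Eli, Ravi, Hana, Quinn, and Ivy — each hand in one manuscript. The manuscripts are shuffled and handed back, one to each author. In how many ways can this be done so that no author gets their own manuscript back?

1854

Count assignments avoiding every fixed point. For any j of the 7 authors fixed to their own manuscript, the other 7−j can be arranged in (7−j)! ways.
By inclusion–exclusion this is Σ_{j=0}^{7} (−1)^j C(7,j)·(7−j)!.
Computing: 5040 − 5040 + 2520 − 840 + 210 − 42 + 7 − 1 = 1854.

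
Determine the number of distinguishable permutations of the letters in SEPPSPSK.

SEPPSPSK has 8 letters with P appearing 3 times and S appearing 3 times.
The number of distinct arrangements is 8!/(3!·3!) = 40320/36 = 1120.

1120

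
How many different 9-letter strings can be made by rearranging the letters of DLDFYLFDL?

The 9 letters of DLDFYLFDL have repeats: D appearing 3 times, F appearing twice, and L appearing 3 times.
So there are 9! / (3!·3!·2!) = 5040 distinguishable arrangements.

5040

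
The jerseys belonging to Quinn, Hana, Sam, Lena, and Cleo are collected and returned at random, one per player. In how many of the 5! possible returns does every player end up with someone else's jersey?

Count assignments avoiding every fixed point. For any j of the 5 players fixed to their old jersey, the other 5−j can be arranged in (5−j)! ways.
By inclusion–exclusion this is Σ_{j=0}^{5} (−1)^j C(5,j)·(5−j)!.
Computing: 120 − 120 + 60 − 20 + 5 − 1 = 44.

44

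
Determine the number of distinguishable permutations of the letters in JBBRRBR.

JBBRRBR has 7 letters with B appearing 3 times and R appearing 3 times.
Dividing 7! = 5040 by 3!·3! = 36 for the repeated letters gives 140.

140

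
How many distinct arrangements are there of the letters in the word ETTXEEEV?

840

Letter multiplicities in ETTXEEEV: E×4, T×2, V×1, X×1.
The number of distinct arrangements is 8!/(4!·2!) = 40320/48 = 840.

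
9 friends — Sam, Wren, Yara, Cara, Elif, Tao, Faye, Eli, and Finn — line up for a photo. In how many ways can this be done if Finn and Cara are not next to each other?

282240

Of the 9! = 362880 arrangements, those with Finn and Cara adjacent number 2 × 8! = 80640 (treat the pair as a block with 2 internal orders).
Complementary counting: 362880 − 80640 = 282240.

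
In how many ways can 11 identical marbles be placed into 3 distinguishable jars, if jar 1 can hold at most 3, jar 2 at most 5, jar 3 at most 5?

Without the upper bounds there are C(13,2) = 78 ways to split 11 among 3 jars.
Subtract solutions that violate a single cap (substitute x_i' = x_i − (cap_i+1)): x_1 ≥ 4 gives C(9,2) = 36; x_2 ≥ 6 gives C(7,2) = 21; x_3 ≥ 6 gives C(7,2) = 21. Together 78.
Add back pairs where two caps are both exceeded: 3 + 3 + 0 = 6.
By inclusion–exclusion the count is 78 − 78 + 6 = 6.

6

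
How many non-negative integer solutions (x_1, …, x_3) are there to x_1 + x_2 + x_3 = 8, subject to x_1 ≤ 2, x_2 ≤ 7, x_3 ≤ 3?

By stars and bars, unrestricted non-negative solutions to x_1+…+x_3 = 8 number C(8+2,2) = 45.
Subtract solutions that violate a single cap (substitute x_i' = x_i − (cap_i+1)): x_1 ≥ 3 gives C(7,2) = 21; x_2 ≥ 8 gives C(2,2) = 1; x_3 ≥ 4 gives C(6,2) = 15. Together 37.
Add back pairs where two caps are both exceeded: 0 + 3 + 0 = 3.
By inclusion–exclusion the count is 45 − 37 + 3 = 11.

11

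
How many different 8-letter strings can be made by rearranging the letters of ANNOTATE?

5040

ANNOTATE has 8 letters with A appearing twice, N appearing twice, and T appearing twice.
So there are 8! / (2!·2!·2!) = 5040 distinguishable arrangements.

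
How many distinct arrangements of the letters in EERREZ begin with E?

With the first slot taken by E, it remains to arrange the other 5 letters (ERREZ).
Those 5 letters have E appearing twice and R appearing twice, giving (5)!/(2!·2!) = 30.

30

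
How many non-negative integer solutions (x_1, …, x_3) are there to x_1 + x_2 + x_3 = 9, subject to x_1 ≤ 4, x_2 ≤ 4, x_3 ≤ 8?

By stars and bars, unrestricted non-negative solutions to x_1+…+x_3 = 9 number C(9+2,2) = 55.
Subtract solutions that violate a single cap (substitute x_i' = x_i − (cap_i+1)): x_1 ≥ 5 gives C(6,2) = 15; x_2 ≥ 5 gives C(6,2) = 15; x_3 ≥ 9 gives C(2,2) = 1. Together 31.
No two caps can be exceeded simultaneously, so the pair terms are all 0.
By inclusion–exclusion the count is 55 − 31 + 0 = 24.

24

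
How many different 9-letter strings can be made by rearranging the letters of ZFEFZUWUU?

15120

The 9 letters of ZFEFZUWUU have repeats: F appearing twice, U appearing 3 times, and Z appearing twice.
Dividing 9! = 362880 by 3!·2!·2! = 24 for the repeated letters gives 15120.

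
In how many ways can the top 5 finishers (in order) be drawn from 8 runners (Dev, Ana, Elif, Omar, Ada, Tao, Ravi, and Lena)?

This is an ordered selection of 5 from 8: P(8,5).
That gives 8 × 7 × 6 × 5 × 4 = 6720.

6720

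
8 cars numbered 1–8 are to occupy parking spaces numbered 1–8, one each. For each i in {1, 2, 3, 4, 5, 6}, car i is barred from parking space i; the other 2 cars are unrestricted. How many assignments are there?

Let Aᵢ (for 1 ≤ i ≤ 6) be the placements that put car i in its forbidden parking space. Any j of these fix j positions, leaving (8−j)! ways to fill the rest, and there are C(6,j) ways to pick which j.
By inclusion–exclusion, the number of valid placements is Σ_{j=0}^{6} (−1)^j C(6,j)·(8−j)!.
Computing: 40320 − 30240 + 10800 − 2400 + 360 − 36 + 2 = 18806.

18806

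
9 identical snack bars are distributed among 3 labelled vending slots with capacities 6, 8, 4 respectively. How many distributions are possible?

Without the upper bounds there are C(11,2) = 55 ways to split 9 among 3 vending slots.
Subtract solutions that violate a single cap (substitute x_i' = x_i − (cap_i+1)): x_1 ≥ 7 gives C(4,2) = 6; x_2 ≥ 9 gives C(2,2) = 1; x_3 ≥ 5 gives C(6,2) = 15. Together 22.
No two caps can be exceeded simultaneously, so the pair terms are all 0.
By inclusion–exclusion the count is 55 − 22 + 0 = 33.

33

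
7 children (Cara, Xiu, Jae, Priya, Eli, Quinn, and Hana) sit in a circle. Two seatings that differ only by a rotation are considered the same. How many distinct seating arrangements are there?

Fix one person's seat to break rotational symmetry; the remaining 6 people can be arranged in (6)! = 720 ways.

720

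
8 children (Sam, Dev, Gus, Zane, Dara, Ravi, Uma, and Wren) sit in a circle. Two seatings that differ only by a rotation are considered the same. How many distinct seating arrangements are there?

Seat Sam anywhere (absorbing the rotational symmetry), then permute the other 7: (7)! = 5040.

5040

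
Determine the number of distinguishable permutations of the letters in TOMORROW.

Letter multiplicities in TOMORROW: M×1, O×3, R×2, T×1, W×1.
So there are 8! / (3!·2!) = 3360 distinguishable arrangements.

3360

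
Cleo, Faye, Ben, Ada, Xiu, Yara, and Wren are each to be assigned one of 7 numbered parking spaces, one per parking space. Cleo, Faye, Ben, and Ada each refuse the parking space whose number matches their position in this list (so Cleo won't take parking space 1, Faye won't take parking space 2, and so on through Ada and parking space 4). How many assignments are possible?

2790

Let Aᵢ (for 1 ≤ i ≤ 4) be the placements that put person i in their forbidden parking space. Any j of these fix j positions, leaving (7−j)! ways to fill the rest, and there are C(4,j) ways to pick which j.
By inclusion–exclusion, the number of valid placements is Σ_{j=0}^{4} (−1)^j C(4,j)·(7−j)!.
Computing: 5040 − 2880 + 720 − 96 + 6 = 2790.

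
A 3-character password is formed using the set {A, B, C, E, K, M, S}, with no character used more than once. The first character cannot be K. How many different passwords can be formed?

180

The first character has 7−1 = 6 choices (anything except K).
The remaining 2 characters are filled from the other 6 symbols without repetition: 6 × 5 = 30.
Total: 6 × 30 = 180.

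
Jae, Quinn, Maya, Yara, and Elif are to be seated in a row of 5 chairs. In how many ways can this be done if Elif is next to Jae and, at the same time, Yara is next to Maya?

Treat {Elif,Jae} as one block (2 orders) and {Yara,Maya} as another (2 orders).
That leaves 3 units to arrange: 2 × 2 × 3! = 4 × 6 = 24.

24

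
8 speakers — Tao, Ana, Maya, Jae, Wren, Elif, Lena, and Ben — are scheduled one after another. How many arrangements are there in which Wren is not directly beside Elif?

Of the 8! = 40320 arrangements, those with Wren and Elif adjacent number 2 × 7! = 10080 (treat the pair as a block with 2 internal orders).
Complementary counting: 40320 − 10080 = 30240.

30240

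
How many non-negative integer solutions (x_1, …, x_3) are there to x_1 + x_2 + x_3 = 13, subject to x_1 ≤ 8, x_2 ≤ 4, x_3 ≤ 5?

Ignoring the caps, the number of non-negative solutions to x_1+…+x_3 = 13 is C(15,2) = 105.
Subtract solutions that violate a single cap (substitute x_i' = x_i − (cap_i+1)): x_1 ≥ 9 gives C(6,2) = 15; x_2 ≥ 5 gives C(10,2) = 45; x_3 ≥ 6 gives C(9,2) = 36. Together 96.
Add back pairs where two caps are both exceeded: 0 + 0 + 6 = 6.
By inclusion–exclusion the count is 105 − 96 + 6 = 15.

15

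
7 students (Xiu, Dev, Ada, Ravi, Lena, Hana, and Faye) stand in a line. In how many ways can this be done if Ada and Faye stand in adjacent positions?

1440

Place the 5 others and the Ada-Faye pair as 6 objects in a line; the pair has 2 internal arrangements.
So the count is 2·(6)! = 1440.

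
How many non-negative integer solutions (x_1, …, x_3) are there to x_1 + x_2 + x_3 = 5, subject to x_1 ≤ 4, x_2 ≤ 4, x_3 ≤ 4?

Ignoring the caps, the number of non-negative solutions to x_1+…+x_3 = 5 is C(7,2) = 21.
Subtract solutions that violate a single cap (substitute x_i' = x_i − (cap_i+1)): x_1 ≥ 5 gives C(2,2) = 1; x_2 ≥ 5 gives C(2,2) = 1; x_3 ≥ 5 gives C(2,2) = 1. Together 3.
No two caps can be exceeded simultaneously, so the pair terms are all 0.
By inclusion–exclusion the count is 21 − 3 + 0 = 18.

18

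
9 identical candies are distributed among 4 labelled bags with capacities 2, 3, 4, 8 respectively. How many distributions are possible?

Without the upper bounds there are C(12,3) = 220 ways to split 9 among 4 bags.
Subtract solutions that violate a single cap (substitute x_i' = x_i − (cap_i+1)): x_1 ≥ 3 gives C(9,3) = 84; x_2 ≥ 4 gives C(8,3) = 56; x_3 ≥ 5 gives C(7,3) = 35; x_4 ≥ 9 gives C(3,3) = 1. Together 176.
Add back pairs where two caps are both exceeded: 10 + 4 + 0 + 1 + 0 + 0 = 15.
By inclusion–exclusion the count is 220 − 176 + 15 = 59.

59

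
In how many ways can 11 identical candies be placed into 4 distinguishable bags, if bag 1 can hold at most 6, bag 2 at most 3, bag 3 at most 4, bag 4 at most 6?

Ignoring the caps, the number of non-negative solutions to x_1+…+x_4 = 11 is C(14,3) = 364.
Subtract solutions that violate a single cap (substitute x_i' = x_i − (cap_i+1)): x_1 ≥ 7 gives C(7,3) = 35; x_2 ≥ 4 gives C(10,3) = 120; x_3 ≥ 5 gives C(9,3) = 84; x_4 ≥ 7 gives C(7,3) = 35. Together 274.
Add back pairs where two caps are both exceeded: 1 + 0 + 0 + 10 + 1 + 0 = 12.
By inclusion–exclusion the count is 364 − 274 + 12 = 102.

102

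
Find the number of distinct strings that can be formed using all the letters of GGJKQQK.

Letter multiplicities in GGJKQQK: G×2, J×1, K×2, Q×2.
So there are 7! / (2!·2!·2!) = 630 distinguishable arrangements.

630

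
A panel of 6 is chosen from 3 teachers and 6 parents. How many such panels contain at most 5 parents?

Split by how many parents are chosen (0 through 5).
Sum: C(6,0)·C(3,6) + C(6,1)·C(3,5) + C(6,2)·C(3,4) + C(6,3)·C(3,3) + C(6,4)·C(3,2) + C(6,5)·C(3,1) = 0 + 0 + 0 + 20 + 45 + 18 = 83.

83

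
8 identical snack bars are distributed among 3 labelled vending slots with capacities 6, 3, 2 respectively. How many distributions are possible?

9

Without the upper bounds there are C(10,2) = 45 ways to split 8 among 3 vending slots.
Subtract solutions that violate a single cap (substitute x_i' = x_i − (cap_i+1)): x_1 ≥ 7 gives C(3,2) = 3; x_2 ≥ 4 gives C(6,2) = 15; x_3 ≥ 3 gives C(7,2) = 21. Together 39.
Add back pairs where two caps are both exceeded: 0 + 0 + 3 = 3.
By inclusion–exclusion the count is 45 − 39 + 3 = 9.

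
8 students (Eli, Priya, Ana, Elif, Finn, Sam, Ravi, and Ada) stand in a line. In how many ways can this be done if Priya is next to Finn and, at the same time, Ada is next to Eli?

2880

Treat {Priya,Finn} as one block (2 orders) and {Ada,Eli} as another (2 orders).
That leaves 6 units to arrange: 2 × 2 × 6! = 4 × 720 = 2880.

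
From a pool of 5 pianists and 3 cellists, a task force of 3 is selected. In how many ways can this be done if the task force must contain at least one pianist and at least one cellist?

45

Unrestricted: C(8,3) = 56 ways to pick any 3 of the 8.
Subtract selections that omit an entire group: no pianists → C(3,3) = 1; no cellists → C(5,3) = 10.
Both groups omitted at once is impossible, so 56 − 11 = 45.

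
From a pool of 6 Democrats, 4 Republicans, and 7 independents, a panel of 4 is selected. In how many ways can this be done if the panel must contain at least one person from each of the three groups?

With no constraint there are C(17,4) = 2380 possible selections.
Subtract selections that omit an entire group: no Democrats → C(11,4) = 330; no Republicans → C(13,4) = 715; no independents → C(10,4) = 210.
Add back selections omitting two groups (i.e. drawn from a single group): C(6,4) + C(4,4) + C(7,4) = 51.
By inclusion–exclusion: 2380 − 1255 + 51 = 1176.

1176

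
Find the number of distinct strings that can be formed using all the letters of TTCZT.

20

The 5 letters of TTCZT have repeats: T appearing 3 times.
Dividing 5! = 120 by 3! = 6 for the repeated letters gives 20.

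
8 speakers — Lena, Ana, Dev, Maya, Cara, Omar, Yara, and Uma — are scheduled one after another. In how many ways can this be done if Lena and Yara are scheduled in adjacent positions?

10080

Glue Lena and Yara into one block (2 internal orders), leaving 7 units to arrange in a row.
So the count is 2·(7)! = 10080.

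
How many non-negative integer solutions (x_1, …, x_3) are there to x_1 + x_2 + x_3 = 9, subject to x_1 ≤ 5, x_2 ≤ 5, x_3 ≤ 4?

20

Ignoring the caps, the number of non-negative solutions to x_1+…+x_3 = 9 is C(11,2) = 55.
Subtract solutions that violate a single cap (substitute x_i' = x_i − (cap_i+1)): x_1 ≥ 6 gives C(5,2) = 10; x_2 ≥ 6 gives C(5,2) = 10; x_3 ≥ 5 gives C(6,2) = 15. Together 35.
No two caps can be exceeded simultaneously, so the pair terms are all 0.
By inclusion–exclusion the count is 55 − 35 + 0 = 20.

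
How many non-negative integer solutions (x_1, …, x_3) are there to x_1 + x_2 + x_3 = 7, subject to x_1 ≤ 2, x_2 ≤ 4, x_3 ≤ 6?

Without the upper bounds there are C(9,2) = 36 ways to split 7 among 3 variables.
Subtract solutions that violate a single cap (substitute x_i' = x_i − (cap_i+1)): x_1 ≥ 3 gives C(6,2) = 15; x_2 ≥ 5 gives C(4,2) = 6; x_3 ≥ 7 gives C(2,2) = 1. Together 22.
No two caps can be exceeded simultaneously, so the pair terms are all 0.
By inclusion–exclusion the count is 36 − 22 + 0 = 14.

14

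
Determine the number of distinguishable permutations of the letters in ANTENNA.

420

ANTENNA has 7 letters with A appearing twice and N appearing 3 times.
So there are 7! / (3!·2!) = 420 distinguishable arrangements.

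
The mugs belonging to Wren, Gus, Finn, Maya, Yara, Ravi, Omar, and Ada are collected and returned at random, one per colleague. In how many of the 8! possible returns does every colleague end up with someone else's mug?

14833

Count assignments avoiding every fixed point. For any j of the 8 colleagues fixed to their own mug, the other 8−j can be arranged in (8−j)! ways.
By inclusion–exclusion this is Σ_{j=0}^{8} (−1)^j C(8,j)·(8−j)!.
Computing: 40320 − 40320 + 20160 − 6720 + 1680 − 336 + 56 − 8 + 1 = 14833.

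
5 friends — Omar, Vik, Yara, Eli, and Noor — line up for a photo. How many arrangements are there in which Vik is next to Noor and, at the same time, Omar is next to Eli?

Treat {Vik,Noor} as one block (2 orders) and {Omar,Eli} as another (2 orders).
That leaves 3 units to arrange: 2 × 2 × 3! = 4 × 6 = 24.

24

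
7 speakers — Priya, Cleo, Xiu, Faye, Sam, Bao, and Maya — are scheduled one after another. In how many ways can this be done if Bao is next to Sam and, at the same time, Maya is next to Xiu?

Treat {Bao,Sam} as one block (2 orders) and {Maya,Xiu} as another (2 orders).
That leaves 5 units to arrange: 2 × 2 × 5! = 4 × 120 = 480.

480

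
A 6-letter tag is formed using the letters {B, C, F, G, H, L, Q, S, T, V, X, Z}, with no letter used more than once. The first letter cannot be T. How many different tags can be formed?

609840

The first letter has 12−1 = 11 choices (anything except T).
The remaining 5 letters are filled from the other 11 symbols without repetition: 11 × 10 × 9 × 8 × 7 = 55440.
Total: 11 × 55440 = 609840.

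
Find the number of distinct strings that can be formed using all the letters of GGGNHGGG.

The 8 letters of GGGNHGGG have repeats: G appearing 6 times.
Dividing 8! = 40320 by 6! = 720 for the repeated letters gives 56.

56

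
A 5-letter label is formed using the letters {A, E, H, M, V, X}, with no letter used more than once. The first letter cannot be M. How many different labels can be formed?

The first letter has 6−1 = 5 choices (anything except M).
The remaining 4 letters are filled from the other 5 symbols without repetition: 5 × 4 × 3 × 2 = 120.
Total: 5 × 120 = 600.

600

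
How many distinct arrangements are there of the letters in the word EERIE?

EERIE has 5 letters with E appearing 3 times.
So there are 5! / (3!) = 20 distinguishable arrangements.

20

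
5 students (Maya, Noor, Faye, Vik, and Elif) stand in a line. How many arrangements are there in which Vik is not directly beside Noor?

72

Of the 5! = 120 arrangements, those with Vik and Noor adjacent number 2 × 4! = 48 (treat the pair as a block with 2 internal orders).
So 120 − 48 = 72 arrangements keep them apart.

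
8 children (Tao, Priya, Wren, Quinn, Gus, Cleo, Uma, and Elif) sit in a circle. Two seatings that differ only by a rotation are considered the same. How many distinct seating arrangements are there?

5040

Around a circle, 8 distinct people have 8!/8 = (7)! = 5040 rotationally distinct seatings.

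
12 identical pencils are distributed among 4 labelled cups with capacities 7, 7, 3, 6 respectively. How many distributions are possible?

170

By stars and bars, unrestricted non-negative solutions to x_1+…+x_4 = 12 number C(12+3,3) = 455.
Subtract solutions that violate a single cap (substitute x_i' = x_i − (cap_i+1)): x_1 ≥ 8 gives C(7,3) = 35; x_2 ≥ 8 gives C(7,3) = 35; x_3 ≥ 4 gives C(11,3) = 165; x_4 ≥ 7 gives C(8,3) = 56. Together 291.
Add back pairs where two caps are both exceeded: 0 + 1 + 0 + 1 + 0 + 4 = 6.
By inclusion–exclusion the count is 455 − 291 + 6 = 170.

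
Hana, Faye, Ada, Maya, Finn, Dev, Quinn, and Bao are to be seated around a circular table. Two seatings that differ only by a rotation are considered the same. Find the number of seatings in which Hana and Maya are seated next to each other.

Treat {Hana, Maya} as one unit (2 internal orders) and seat the resulting 7 units around the table: (6)! circular arrangements.
So 2 × (6)! = 2 × 720 = 1440.

1440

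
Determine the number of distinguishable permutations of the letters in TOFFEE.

180

Letter multiplicities in TOFFEE: E×2, F×2, O×1, T×1.
The number of distinct arrangements is 6!/(2!·2!) = 720/4 = 180.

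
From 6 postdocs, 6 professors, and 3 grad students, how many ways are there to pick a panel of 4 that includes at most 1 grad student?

1155

Split by how many grad students are chosen (0 through 1).
Sum: C(3,0)·C(12,4) + C(3,1)·C(12,3) = 495 + 660 = 1155.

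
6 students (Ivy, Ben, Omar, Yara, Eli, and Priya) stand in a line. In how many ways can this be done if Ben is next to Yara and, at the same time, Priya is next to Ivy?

96

Treat {Ben,Yara} as one block (2 orders) and {Priya,Ivy} as another (2 orders).
That leaves 4 units to arrange: 2 × 2 × 4! = 4 × 24 = 96.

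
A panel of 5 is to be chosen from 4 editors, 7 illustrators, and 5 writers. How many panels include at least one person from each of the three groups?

Unrestricted: C(16,5) = 4368 ways to pick any 5 of the 16.
Selections missing a whole group: no editors → C(12,5) = 792; no illustrators → C(9,5) = 126; no writers → C(11,5) = 462.
Add back selections omitting two groups (i.e. drawn from a single group): C(4,5) + C(7,5) + C(5,5) = 22.
By inclusion–exclusion: 4368 − 1380 + 22 = 3010.

3010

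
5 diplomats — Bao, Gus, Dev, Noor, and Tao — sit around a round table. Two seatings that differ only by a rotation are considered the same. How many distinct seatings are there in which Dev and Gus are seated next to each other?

12

Glue Dev and Gus into a block (2 internal orders). Seating 4 units around a circle gives (3)! arrangements.
So 2 × (3)! = 2 × 6 = 12.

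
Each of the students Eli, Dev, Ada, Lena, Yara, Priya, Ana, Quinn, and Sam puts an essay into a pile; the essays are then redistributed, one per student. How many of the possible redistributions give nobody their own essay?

133496

Let Aᵢ be the assignments in which student i gets their own essay. We want the size of the complement of A₁∪…∪A_9.
By inclusion–exclusion this is Σ_{j=0}^{9} (−1)^j C(9,j)·(9−j)!.
Computing: 362880 − 362880 + 181440 − 60480 + 15120 − 3024 + 504 − 72 + 9 − 1 = 133496.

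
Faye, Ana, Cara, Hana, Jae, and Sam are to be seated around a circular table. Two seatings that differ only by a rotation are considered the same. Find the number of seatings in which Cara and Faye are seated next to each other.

Glue Cara and Faye into a block (2 internal orders). Seating 5 units around a circle gives (4)! arrangements.
So 2 × (4)! = 2 × 24 = 48.

48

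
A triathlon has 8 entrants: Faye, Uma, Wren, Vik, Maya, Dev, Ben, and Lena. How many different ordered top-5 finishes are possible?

6720

There are 8 choices for 1st place, 7 for 2nd, and so on down to 4 for position 5.
That gives 8 × 7 × 6 × 5 × 4 = 6720.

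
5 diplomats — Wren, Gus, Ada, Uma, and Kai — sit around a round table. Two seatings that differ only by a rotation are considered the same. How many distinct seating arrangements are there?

Fix one person's seat to break rotational symmetry; the remaining 4 people can be arranged in (4)! = 24 ways.

24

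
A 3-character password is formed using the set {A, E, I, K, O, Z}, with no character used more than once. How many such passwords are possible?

120

Choose and order 3 of the 6 symbols: the first character has 6 options, the next 5, then 4.
That product is 6 × 5 × 4 = 120.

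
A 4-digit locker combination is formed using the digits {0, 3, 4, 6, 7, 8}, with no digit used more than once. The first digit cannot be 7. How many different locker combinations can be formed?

The first digit has 6−1 = 5 choices (anything except 7).
The remaining 3 digits are filled from the other 5 symbols without repetition: 5 × 4 × 3 = 60.
Total: 5 × 60 = 300.

300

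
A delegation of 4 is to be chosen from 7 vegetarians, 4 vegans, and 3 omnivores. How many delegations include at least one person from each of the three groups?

With no constraint there are C(14,4) = 1001 possible selections.
Subtract selections that omit an entire group: no vegetarians → C(7,4) = 35; no vegans → C(10,4) = 210; no omnivores → C(11,4) = 330.
Add back selections omitting two groups (i.e. drawn from a single group): C(7,4) + C(4,4) + C(3,4) = 36.
By inclusion–exclusion: 1001 − 575 + 36 = 462.

462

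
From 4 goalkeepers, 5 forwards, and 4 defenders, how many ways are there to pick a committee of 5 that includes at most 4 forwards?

1286

Split by how many forwards are chosen (0 through 4).
Sum: C(5,0)·C(8,5) + C(5,1)·C(8,4) + C(5,2)·C(8,3) + C(5,3)·C(8,2) + C(5,4)·C(8,1) = 56 + 350 + 560 + 280 + 40 = 1286.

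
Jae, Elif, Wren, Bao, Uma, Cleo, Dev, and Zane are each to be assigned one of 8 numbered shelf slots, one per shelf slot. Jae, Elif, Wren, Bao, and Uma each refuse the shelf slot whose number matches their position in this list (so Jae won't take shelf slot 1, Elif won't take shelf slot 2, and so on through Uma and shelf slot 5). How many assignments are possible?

21234

Let Aᵢ (for 1 ≤ i ≤ 5) be the placements that put person i in their forbidden shelf slot. Any j of these fix j positions, leaving (8−j)! ways to fill the rest, and there are C(5,j) ways to pick which j.
By inclusion–exclusion, the number of valid placements is Σ_{j=0}^{5} (−1)^j C(5,j)·(8−j)!.
Computing: 40320 − 25200 + 7200 − 1200 + 120 − 6 = 21234.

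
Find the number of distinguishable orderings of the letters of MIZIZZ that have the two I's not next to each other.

40

There are 6!/(3!·2!) = 60 arrangements of MIZIZZ in total.
If the two I's are adjacent, glue them into one block, leaving 5 items to arrange: (5)!/(3!) = 20 ways.
Subtracting, 60 − 20 = 40 arrangements keep the I's apart.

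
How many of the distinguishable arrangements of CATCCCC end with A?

With the last slot taken by A, it remains to arrange the other 6 letters (CTCCCC).
Those 6 letters have C appearing 5 times, giving (6)!/(5!) = 6.

6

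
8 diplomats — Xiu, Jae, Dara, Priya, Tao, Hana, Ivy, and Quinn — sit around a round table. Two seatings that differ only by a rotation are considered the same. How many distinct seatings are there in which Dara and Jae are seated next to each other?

Glue Dara and Jae into a block (2 internal orders). Seating 7 units around a circle gives (6)! arrangements.
So 2 × (6)! = 2 × 720 = 1440.

1440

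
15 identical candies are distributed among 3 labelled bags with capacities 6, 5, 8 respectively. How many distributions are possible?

15

By stars and bars, unrestricted non-negative solutions to x_1+…+x_3 = 15 number C(15+2,2) = 136.
Subtract solutions that violate a single cap (substitute x_i' = x_i − (cap_i+1)): x_1 ≥ 7 gives C(10,2) = 45; x_2 ≥ 6 gives C(11,2) = 55; x_3 ≥ 9 gives C(8,2) = 28. Together 128.
Add back pairs where two caps are both exceeded: 6 + 0 + 1 = 7.
By inclusion–exclusion the count is 136 − 128 + 7 = 15.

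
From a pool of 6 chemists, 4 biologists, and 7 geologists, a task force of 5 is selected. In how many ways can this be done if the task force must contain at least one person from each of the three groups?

4214

Unrestricted: C(17,5) = 6188 ways to pick any 5 of the 17.
Selections missing a whole group: no chemists → C(11,5) = 462; no biologists → C(13,5) = 1287; no geologists → C(10,5) = 252.
Add back selections omitting two groups (i.e. drawn from a single group): C(6,5) + C(4,5) + C(7,5) = 27.
By inclusion–exclusion: 6188 − 2001 + 27 = 4214.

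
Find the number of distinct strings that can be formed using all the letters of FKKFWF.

Letter multiplicities in FKKFWF: F×3, K×2, W×1.
So there are 6! / (3!·2!) = 60 distinguishable arrangements.

60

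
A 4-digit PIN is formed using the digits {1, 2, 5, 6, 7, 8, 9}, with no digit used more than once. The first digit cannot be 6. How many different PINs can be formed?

The first digit has 7−1 = 6 choices (anything except 6).
The remaining 3 digits are filled from the other 6 symbols without repetition: 6 × 5 × 4 = 120.
Total: 6 × 120 = 720.

720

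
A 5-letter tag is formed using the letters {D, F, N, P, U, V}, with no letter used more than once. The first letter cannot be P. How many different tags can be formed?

600

The first letter has 6−1 = 5 choices (anything except P).
The remaining 4 letters are filled from the other 5 symbols without repetition: 5 × 4 × 3 × 2 = 120.
Total: 5 × 120 = 600.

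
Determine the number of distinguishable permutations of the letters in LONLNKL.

420

LONLNKL has 7 letters with L appearing 3 times and N appearing twice.
The number of distinct arrangements is 7!/(3!·2!) = 5040/12 = 420.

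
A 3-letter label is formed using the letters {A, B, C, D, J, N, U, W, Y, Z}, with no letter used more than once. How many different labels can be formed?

720

Choose and order 3 of the 10 symbols: the first letter has 10 options, the next 9, then 8.
That product is 10 × 9 × 8 = 720.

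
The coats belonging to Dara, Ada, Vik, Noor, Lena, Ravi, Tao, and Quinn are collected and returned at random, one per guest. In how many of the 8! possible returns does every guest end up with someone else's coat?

14833

Count assignments avoiding every fixed point. For any j of the 8 guests fixed to their own coat, the other 8−j can be arranged in (8−j)! ways.
By inclusion–exclusion this is Σ_{j=0}^{8} (−1)^j C(8,j)·(8−j)!.
Computing: 40320 − 40320 + 20160 − 6720 + 1680 − 336 + 56 − 8 + 1 = 14833.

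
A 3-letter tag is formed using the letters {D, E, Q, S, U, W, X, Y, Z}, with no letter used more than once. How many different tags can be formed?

504

Choose and order 3 of the 9 symbols: the first letter has 9 options, the next 8, then 7.
That product is 9 × 8 × 7 = 504.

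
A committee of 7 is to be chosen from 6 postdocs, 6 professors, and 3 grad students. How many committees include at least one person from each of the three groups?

5571

Unrestricted: C(15,7) = 6435 ways to pick any 7 of the 15.
Selections missing a whole group: no postdocs → C(9,7) = 36; no professors → C(9,7) = 36; no grad students → C(12,7) = 792.
Add back selections omitting two groups (i.e. drawn from a single group): C(6,7) + C(6,7) + C(3,7) = 0.
By inclusion–exclusion: 6435 − 864 + 0 = 5571.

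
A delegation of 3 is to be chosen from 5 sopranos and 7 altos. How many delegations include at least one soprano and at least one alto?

175

Unrestricted: C(12,3) = 220 ways to pick any 3 of the 12.
Selections missing a whole group: no sopranos → C(7,3) = 35; no altos → C(5,3) = 10.
Both groups omitted at once is impossible, so 220 − 45 = 175.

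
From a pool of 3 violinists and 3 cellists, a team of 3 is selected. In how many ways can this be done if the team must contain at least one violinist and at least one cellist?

With no constraint there are C(6,3) = 20 possible selections.
Subtract selections that omit an entire group: no violinists → C(3,3) = 1; no cellists → C(3,3) = 1.
Both groups omitted at once is impossible, so 20 − 2 = 18.

18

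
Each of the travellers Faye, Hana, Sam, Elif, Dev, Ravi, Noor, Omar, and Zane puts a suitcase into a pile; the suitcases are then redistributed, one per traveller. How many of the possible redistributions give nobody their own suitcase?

133496

This is the derangement count D_9: permutations of 9 items with no fixed point.
By inclusion–exclusion this is Σ_{j=0}^{9} (−1)^j C(9,j)·(9−j)!.
Computing: 362880 − 362880 + 181440 − 60480 + 15120 − 3024 + 504 − 72 + 9 − 1 = 133496.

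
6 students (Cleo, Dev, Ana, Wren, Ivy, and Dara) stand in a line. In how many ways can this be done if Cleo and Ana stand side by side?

Glue Cleo and Ana into one block (2 internal orders), leaving 5 units to arrange in a row.
That gives 2 × 5! = 2 × 120 = 240.

240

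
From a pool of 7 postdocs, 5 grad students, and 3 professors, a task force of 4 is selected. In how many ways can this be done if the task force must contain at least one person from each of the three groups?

Total 4-person selections from all 15: C(15,4) = 1365.
Selections missing a whole group: no postdocs → C(8,4) = 70; no grad students → C(10,4) = 210; no professors → C(12,4) = 495.
Add back selections omitting two groups (i.e. drawn from a single group): C(7,4) + C(5,4) + C(3,4) = 40.
By inclusion–exclusion: 1365 − 775 + 40 = 630.

630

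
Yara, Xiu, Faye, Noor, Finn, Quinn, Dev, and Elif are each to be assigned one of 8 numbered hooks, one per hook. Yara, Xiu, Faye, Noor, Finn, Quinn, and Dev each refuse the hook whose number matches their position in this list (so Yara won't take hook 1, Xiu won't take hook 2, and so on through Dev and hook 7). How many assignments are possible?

16687

Let Aᵢ (for 1 ≤ i ≤ 7) be the placements that put person i in their forbidden hook. Any j of these fix j positions, leaving (8−j)! ways to fill the rest, and there are C(7,j) ways to pick which j.
By inclusion–exclusion, the number of valid placements is Σ_{j=0}^{7} (−1)^j C(7,j)·(8−j)!.
Computing: 40320 − 35280 + 15120 − 4200 + 840 − 126 + 14 − 1 = 16687.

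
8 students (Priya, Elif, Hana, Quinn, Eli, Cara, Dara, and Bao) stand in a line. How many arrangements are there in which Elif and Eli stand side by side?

10080

Place the 6 others and the Elif-Eli pair as 7 objects in a line; the pair has 2 internal arrangements.
So the count is 2·(7)! = 10080.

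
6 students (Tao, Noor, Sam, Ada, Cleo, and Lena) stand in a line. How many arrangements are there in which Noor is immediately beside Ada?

Glue Noor and Ada into one block (2 internal orders), leaving 5 units to arrange in a row.
So the count is 2·(5)! = 240.

240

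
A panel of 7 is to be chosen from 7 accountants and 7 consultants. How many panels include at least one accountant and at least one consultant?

With no constraint there are C(14,7) = 3432 possible selections.
Subtract selections that omit an entire group: no accountants → C(7,7) = 1; no consultants → C(7,7) = 1.
Both groups omitted at once is impossible, so 3432 − 2 = 3430.

3430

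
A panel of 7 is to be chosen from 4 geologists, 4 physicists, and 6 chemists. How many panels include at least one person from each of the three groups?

3184

Unrestricted: C(14,7) = 3432 ways to pick any 7 of the 14.
Subtract selections that omit an entire group: no geologists → C(10,7) = 120; no physicists → C(10,7) = 120; no chemists → C(8,7) = 8.
Add back selections omitting two groups (i.e. drawn from a single group): C(4,7) + C(4,7) + C(6,7) = 0.
By inclusion–exclusion: 3432 − 248 + 0 = 3184.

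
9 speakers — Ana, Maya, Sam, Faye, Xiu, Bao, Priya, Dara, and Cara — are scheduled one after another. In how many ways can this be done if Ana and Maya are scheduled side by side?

80640

Place the 7 others and the Ana-Maya pair as 8 objects in a line; the pair has 2 internal arrangements.
That gives 2 × 8! = 2 × 40320 = 80640.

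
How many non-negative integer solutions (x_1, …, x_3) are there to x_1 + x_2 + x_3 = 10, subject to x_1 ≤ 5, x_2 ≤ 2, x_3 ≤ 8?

15

Without the upper bounds there are C(12,2) = 66 ways to split 10 among 3 variables.
Subtract solutions that violate a single cap (substitute x_i' = x_i − (cap_i+1)): x_1 ≥ 6 gives C(6,2) = 15; x_2 ≥ 3 gives C(9,2) = 36; x_3 ≥ 9 gives C(3,2) = 3. Together 54.
Add back pairs where two caps are both exceeded: 3 + 0 + 0 = 3.
By inclusion–exclusion the count is 66 − 54 + 3 = 15.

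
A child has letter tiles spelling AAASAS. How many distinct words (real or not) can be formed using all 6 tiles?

Letter multiplicities in AAASAS: A×4, S×2.
The number of distinct arrangements is 6!/(4!·2!) = 720/48 = 15.

15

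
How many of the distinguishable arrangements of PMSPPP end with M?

5

With the last slot taken by M, it remains to arrange the other 5 letters (PSPPP).
Those 5 letters have P appearing 4 times, giving (5)!/(4!) = 5.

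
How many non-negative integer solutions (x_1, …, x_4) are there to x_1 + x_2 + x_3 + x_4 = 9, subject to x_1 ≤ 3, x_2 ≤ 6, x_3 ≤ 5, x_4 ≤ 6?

By stars and bars, unrestricted non-negative solutions to x_1+…+x_4 = 9 number C(9+3,3) = 220.
Subtract solutions that violate a single cap (substitute x_i' = x_i − (cap_i+1)): x_1 ≥ 4 gives C(8,3) = 56; x_2 ≥ 7 gives C(5,3) = 10; x_3 ≥ 6 gives C(6,3) = 20; x_4 ≥ 7 gives C(5,3) = 10. Together 96.
No two caps can be exceeded simultaneously, so the pair terms are all 0.
By inclusion–exclusion the count is 220 − 96 + 0 = 124.

124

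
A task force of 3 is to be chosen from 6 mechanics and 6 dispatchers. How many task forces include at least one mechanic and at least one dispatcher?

Total 3-person selections from all 12: C(12,3) = 220.
Selections missing a whole group: no mechanics → C(6,3) = 20; no dispatchers → C(6,3) = 20.
Both groups omitted at once is impossible, so 220 − 40 = 180.

180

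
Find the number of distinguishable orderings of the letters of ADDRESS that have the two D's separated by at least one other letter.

Total arrangements of ADDRESS: 7!/(2!·2!) = 1260.
If the two D's are adjacent, glue them into one block, leaving 6 items to arrange: (6)!/(2!) = 360 ways.
Subtracting, 1260 − 360 = 900 arrangements keep the D's apart.

900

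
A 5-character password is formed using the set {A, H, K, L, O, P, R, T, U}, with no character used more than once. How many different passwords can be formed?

This is a permutation of 5 out of 9: P(9,5) = 9!/4!.
9 × 8 × 7 × 6 × 5 = 15120.

15120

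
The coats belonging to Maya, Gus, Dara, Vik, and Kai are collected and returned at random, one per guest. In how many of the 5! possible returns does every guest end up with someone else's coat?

44

Let Aᵢ be the assignments in which guest i gets their own coat. We want the size of the complement of A₁∪…∪A_5.
By inclusion–exclusion this is Σ_{j=0}^{5} (−1)^j C(5,j)·(5−j)!.
Computing: 120 − 120 + 60 − 20 + 5 − 1 = 44.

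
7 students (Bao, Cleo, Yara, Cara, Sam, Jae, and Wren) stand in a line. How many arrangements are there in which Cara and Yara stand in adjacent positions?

1440

Treat {Cara, Yara} as a single unit. There are 6 units to order, and the pair itself can be ordered 2 ways.
That gives 2 × 6! = 2 × 720 = 1440.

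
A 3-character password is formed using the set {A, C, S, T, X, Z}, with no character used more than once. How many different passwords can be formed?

Choose and order 3 of the 6 symbols: the first character has 6 options, the next 5, then 4.
That product is 6 × 5 × 4 = 120.

120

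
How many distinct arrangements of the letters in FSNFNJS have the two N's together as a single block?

180

Treat the 2 copies of N as a single block. The multiset to arrange is then {NN, F, F, J, S, S}, 6 items in all.
That gives (6)!/(2!·2!) = 180 arrangements.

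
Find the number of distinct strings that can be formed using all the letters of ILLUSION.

The 8 letters of ILLUSION have repeats: I appearing twice and L appearing twice.
The number of distinct arrangements is 8!/(2!·2!) = 40320/4 = 10080.

10080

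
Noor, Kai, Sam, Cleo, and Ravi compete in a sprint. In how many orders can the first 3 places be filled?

There are 5 choices for 1st place, 4 for 2nd, and 3 for 3rd.
That gives 5 × 4 × 3 = 60.

60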